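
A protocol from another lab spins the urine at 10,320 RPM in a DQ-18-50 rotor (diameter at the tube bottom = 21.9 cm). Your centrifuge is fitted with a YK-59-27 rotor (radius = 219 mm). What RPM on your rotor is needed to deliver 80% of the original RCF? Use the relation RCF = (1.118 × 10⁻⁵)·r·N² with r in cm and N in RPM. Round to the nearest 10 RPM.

≈ 6530 RPM

Original rotor: r = 21.9 / 2 = 10.95 cm
RCF_original = 1.118 × 10⁻⁵ × 10.95 × (10320)² = 1.118 × 10⁻⁵ × 10.95 × 106,502,400 ≈ 13,038.1 × g
Target RCF = 0.8 × 13,038.1 ≈ 10,430.5 × g
Your rotor: r = 219 mm = 21.9 cm
10,430.5 = 1.118 × 10⁻⁵ × 21.9 × N²
N² = 10,430.5 / (24.4842 × 10⁻⁵) = 42,600,943
N ≈ √42,600,943 ≈ 6,526.9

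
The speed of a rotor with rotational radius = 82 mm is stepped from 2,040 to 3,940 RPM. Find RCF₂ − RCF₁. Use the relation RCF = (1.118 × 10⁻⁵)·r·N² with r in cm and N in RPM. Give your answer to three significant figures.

1040 ×g

r = 82 mm = 8.2 cm
RCF₁ = 1.118 × 10⁻⁵ × 8.2 × (2040)² = 1.118 × 10⁻⁵ × 8.2 × 4,161,600 ≈ 381.5 × g
RCF₂ = 1.118 × 10⁻⁵ × 8.2 × (3940)² = 1.118 × 10⁻⁵ × 8.2 × 15,523,600 ≈ 1,423.1 × g
Increase = 1,423.1 − 381.5 = 1,041.6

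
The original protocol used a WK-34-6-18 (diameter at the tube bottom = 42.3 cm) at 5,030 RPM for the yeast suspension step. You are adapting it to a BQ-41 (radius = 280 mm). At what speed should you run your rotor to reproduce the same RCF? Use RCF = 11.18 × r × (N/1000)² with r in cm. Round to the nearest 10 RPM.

4370 RPM

Original rotor: r = 42.3 / 2 = 21.15 cm
RCF = 11.18 × r × (N/1000)²
RCF_original = 11.18 × 21.15 × (5.03)² = 11.18 × 21.15 × 25.3009 ≈ 5,982.6 × g
Your rotor: r = 280 mm = 28.0 cm
5,982.6 = 11.18 × 28 × (N/1000)²
(N/1000)² = 5,982.6 / 313.04 = 19.1113
N = 1000 × √19.1113 ≈ 4,371.6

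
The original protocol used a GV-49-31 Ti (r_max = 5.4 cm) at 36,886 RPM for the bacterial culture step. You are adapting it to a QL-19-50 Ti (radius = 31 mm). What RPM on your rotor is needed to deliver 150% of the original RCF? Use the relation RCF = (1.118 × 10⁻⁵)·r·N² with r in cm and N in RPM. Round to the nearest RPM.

RCF_original = 1.118 × 10⁻⁵ × 5.4 × (36886)² = 1.118 × 10⁻⁵ × 5.4 × 1,360,576,996 ≈ 82,140.8 × g
Target RCF = 1.5 × 82,140.8 ≈ 123,211.2 × g
Your rotor: r = 31 mm = 3.1 cm
123,211.2 = 1.118 × 10⁻⁵ × 3.1 × N²
N² = 123,211.2 / (3.4658 × 10⁻⁵) = 3,555,057,995
N ≈ √3,555,057,995 ≈ 59,624.3

≈ 59624 RPM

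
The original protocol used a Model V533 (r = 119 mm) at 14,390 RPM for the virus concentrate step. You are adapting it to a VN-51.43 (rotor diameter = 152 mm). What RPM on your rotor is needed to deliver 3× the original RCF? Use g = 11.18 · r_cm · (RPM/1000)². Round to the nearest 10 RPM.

≈ 31190 RPM

Original rotor: r = 119 mm = 11.9 cm
RCF = 11.18 × r × (N/1000)²
RCF_original = 11.18 × 11.9 × (14.39)² = 11.18 × 11.9 × 207.0721 ≈ 27,549.3 × g
Target RCF = 3 × 27,549.3 ≈ 82,647.9 × g
Your rotor: r = 152 mm / 2 = 76 mm = 7.6 cm
82,647.9 = 11.18 × 7.6 × (N/1000)²
(N/1000)² = 82,647.9 / 84.968 = 972.6944
N = 1000 × √972.6944 ≈ 31,188.0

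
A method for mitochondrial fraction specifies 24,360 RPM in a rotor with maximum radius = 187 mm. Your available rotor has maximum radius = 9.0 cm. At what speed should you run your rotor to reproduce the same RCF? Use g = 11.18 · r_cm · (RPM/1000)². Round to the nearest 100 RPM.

Original rotor: r = 187 mm = 18.7 cm
RCF_original = 11.18 × 18.7 × (24.36)² = 11.18 × 18.7 × 593.4096 ≈ 124,061.8 × g
124,061.8 = 11.18 × 9 × (N/1000)²
(N/1000)² = 124,061.8 / 100.62 = 1232.974
N = 1000 × √1232.974 ≈ 35,113.7

35100 RPM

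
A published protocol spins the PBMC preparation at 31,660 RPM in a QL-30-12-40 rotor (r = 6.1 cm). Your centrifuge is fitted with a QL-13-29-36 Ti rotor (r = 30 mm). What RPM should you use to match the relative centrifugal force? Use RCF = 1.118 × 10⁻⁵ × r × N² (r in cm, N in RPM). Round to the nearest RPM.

≈ 45146 RPM

RCF = 1.118 × 10⁻⁵ × r × N²
RCF_original = 1.118 × 10⁻⁵ × 6.1 × (31660)² = 1.118 × 10⁻⁵ × 6.1 × 1,002,355,600 ≈ 68,358.6 × g
Your rotor: r = 30 mm = 3.0 cm
68,358.6 = 1.118 × 10⁻⁵ × 3 × N²
N² = 68,358.6 / (3.354 × 10⁻⁵) = 2,038,121,646
N ≈ √2,038,121,646 ≈ 45,145.6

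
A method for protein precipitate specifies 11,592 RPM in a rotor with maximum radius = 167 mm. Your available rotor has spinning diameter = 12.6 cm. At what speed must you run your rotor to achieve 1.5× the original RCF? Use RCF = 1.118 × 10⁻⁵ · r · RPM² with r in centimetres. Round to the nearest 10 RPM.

Original rotor: r = 167 mm = 16.7 cm
RCF_original = 1.118 × 10⁻⁵ × 16.7 × (11592)² = 1.118 × 10⁻⁵ × 16.7 × 134,374,464 ≈ 25,088.5 × g
Target RCF = 1.5 × 25,088.5 ≈ 37,632.8 × g
Your rotor: r = 12.6 / 2 = 6.3 cm
37,632.8 = 1.118 × 10⁻⁵ × 6.3 × N²
N² = 37,632.8 / (7.0434 × 10⁻⁵) = 534,298,776
N ≈ √534,298,776 ≈ 23,114.9

23110 RPM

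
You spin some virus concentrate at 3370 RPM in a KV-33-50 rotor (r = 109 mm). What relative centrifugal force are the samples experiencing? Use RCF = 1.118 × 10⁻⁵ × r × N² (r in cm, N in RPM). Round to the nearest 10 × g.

r = 109 mm = 10.9 cm
RCF = 1.118 × 10⁻⁵ × 10.9 × (3370)² = 1.118 × 10⁻⁵ × 10.9 × 11,356,900 ≈ 1,384 × g

1380 x g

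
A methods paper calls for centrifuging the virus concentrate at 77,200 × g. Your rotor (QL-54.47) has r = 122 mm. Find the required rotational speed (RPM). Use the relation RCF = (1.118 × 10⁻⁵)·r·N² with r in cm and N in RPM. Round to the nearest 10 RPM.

r = 122 mm = 12.2 cm
RCF = 1.118 × 10⁻⁵ × r × N²
77,200 = 1.118 × 10⁻⁵ × 12.2 × N²
N² = 77,200 / (13.6396 × 10⁻⁵) = 565,999,003
N ≈ √565,999,003 ≈ 23,790.7

23790 RPM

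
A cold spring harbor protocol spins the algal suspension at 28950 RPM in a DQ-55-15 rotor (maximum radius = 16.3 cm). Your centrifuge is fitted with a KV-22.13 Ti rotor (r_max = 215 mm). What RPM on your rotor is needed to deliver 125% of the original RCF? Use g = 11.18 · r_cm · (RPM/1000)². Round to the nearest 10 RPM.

≈ 28180 RPM

RCF = 11.18 × r × (N/1000)²
RCF_original = 11.18 × 16.3 × (28.95)² = 11.18 × 16.3 × 838.1025 ≈ 152,730.8 × g
Target RCF = 1.25 × 152,730.8 ≈ 190,913.5 × g
Your rotor: r = 215 mm = 21.5 cm
190,913.5 = 11.18 × 21.5 × (N/1000)²
(N/1000)² = 190,913.5 / 240.37 = 794.2485
N = 1000 × √794.2485 ≈ 28,182.4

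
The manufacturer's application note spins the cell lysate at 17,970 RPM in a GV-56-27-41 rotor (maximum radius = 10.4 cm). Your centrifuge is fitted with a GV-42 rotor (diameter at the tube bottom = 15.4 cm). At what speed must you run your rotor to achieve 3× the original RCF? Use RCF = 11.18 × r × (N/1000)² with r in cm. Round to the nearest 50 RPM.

RCF = 11.18 × r × (N/1000)²
RCF_original = 11.18 × 10.4 × (17.97)² = 11.18 × 10.4 × 322.9209 ≈ 37,546.7 × g
Target RCF = 3 × 37,546.7 ≈ 112,640.1 × g
Your rotor: r = 15.4 / 2 = 7.7 cm
112,640.1 = 11.18 × 7.7 × (N/1000)²
(N/1000)² = 112,640.1 / 86.086 = 1308.46
N = 1000 × √1308.46 ≈ 36,172.6

≈ 36150 RPM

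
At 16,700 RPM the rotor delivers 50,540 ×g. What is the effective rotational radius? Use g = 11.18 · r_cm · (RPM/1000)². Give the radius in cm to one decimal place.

50540 = 11.18 × r × (16.7)²
r = 50540 / (11.18 × 278.89) = 50540 / 3117.99 ≈ 16.209 cm

r ≈ 16.2 cm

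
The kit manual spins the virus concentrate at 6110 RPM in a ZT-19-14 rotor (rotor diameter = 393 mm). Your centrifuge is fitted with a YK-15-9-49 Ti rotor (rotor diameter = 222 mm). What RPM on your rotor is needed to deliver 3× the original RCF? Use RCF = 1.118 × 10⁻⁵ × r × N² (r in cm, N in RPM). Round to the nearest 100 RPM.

Original rotor: r = 393 mm / 2 = 196.5 mm = 19.65 cm
RCF = 1.118 × 10⁻⁵ × r × N²
RCF_original = 1.118 × 10⁻⁵ × 19.65 × (6110)² = 1.118 × 10⁻⁵ × 19.65 × 37,332,100 ≈ 8,201.4 × g
Target RCF = 3 × 8,201.4 ≈ 24,604.2 × g
Your rotor: r = 222 mm / 2 = 111 mm = 11.1 cm
24,604.2 = 1.118 × 10⁻⁵ × 11.1 × N²
N² = 24,604.2 / (12.4098 × 10⁻⁵) = 198,264,275
N ≈ √198,264,275 ≈ 14,080.6

14100 RPM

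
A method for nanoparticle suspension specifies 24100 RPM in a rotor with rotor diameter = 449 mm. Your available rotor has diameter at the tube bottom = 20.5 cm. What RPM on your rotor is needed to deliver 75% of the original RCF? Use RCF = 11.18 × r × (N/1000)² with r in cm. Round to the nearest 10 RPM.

Original rotor: r = 449 mm / 2 = 224.5 mm = 22.45 cm
RCF_original = 11.18 × 22.45 × (24.1)² = 11.18 × 22.45 × 580.81 ≈ 145,778.1 × g
Target RCF = 0.75 × 145,778.1 ≈ 109,333.6 × g
Your rotor: r = 20.5 / 2 = 10.25 cm
109,333.6 = 11.18 × 10.25 × (N/1000)²
(N/1000)² = 109,333.6 / 114.595 = 954.087
N = 1000 × √954.087 ≈ 30,888.3

≈ 30890 RPM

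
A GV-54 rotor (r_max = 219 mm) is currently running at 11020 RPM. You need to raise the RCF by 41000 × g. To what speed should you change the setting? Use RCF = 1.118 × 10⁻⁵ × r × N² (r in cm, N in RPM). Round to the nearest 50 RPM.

17000 RPM

r = 219 mm = 21.9 cm
Current RCF = 1.118 × 10⁻⁵ × 21.9 × (11020)² = 1.118 × 10⁻⁵ × 21.9 × 121,440,400 ≈ 29,733.7 × g
Target RCF = 29,733.7 + 41,000 = 70,733.7 × g
N² = 70,733.7 / (24.4842 × 10⁻⁵) = 288,895,288
N ≈ √288,895,288 ≈ 16,996.9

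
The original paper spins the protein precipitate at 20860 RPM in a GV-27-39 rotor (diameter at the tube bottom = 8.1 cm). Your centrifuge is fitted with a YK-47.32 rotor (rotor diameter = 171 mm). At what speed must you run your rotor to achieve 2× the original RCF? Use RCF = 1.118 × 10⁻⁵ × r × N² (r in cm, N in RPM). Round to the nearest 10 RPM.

20300 RPM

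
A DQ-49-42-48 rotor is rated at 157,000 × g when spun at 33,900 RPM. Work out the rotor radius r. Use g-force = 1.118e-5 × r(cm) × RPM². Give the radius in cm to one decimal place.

r ≈ 12.2 cm

157000 = 1.118 × 10⁻⁵ × r × (33900)²
r = 157000 / (1.118 × 10⁻⁵ × 1,149,210,000) = 157000 / 12848.17 ≈ 12.220 cm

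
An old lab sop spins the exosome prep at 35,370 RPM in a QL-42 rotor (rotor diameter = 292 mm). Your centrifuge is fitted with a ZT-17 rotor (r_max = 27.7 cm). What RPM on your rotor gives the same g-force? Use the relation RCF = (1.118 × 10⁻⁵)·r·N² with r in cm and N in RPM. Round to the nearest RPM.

≈ 25679 RPM

Original rotor: r = 292 mm / 2 = 146 mm = 14.6 cm
RCF = 1.118 × 10⁻⁵ × r × N²
RCF_original = 1.118 × 10⁻⁵ × 14.6 × (35370)² = 1.118 × 10⁻⁵ × 14.6 × 1,251,036,900 ≈ 204,204.3 × g
204,204.3 = 1.118 × 10⁻⁵ × 27.7 × N²
N² = 204,204.3 / (30.9686 × 10⁻⁵) = 659,391,448
N ≈ √659,391,448 ≈ 25,678.6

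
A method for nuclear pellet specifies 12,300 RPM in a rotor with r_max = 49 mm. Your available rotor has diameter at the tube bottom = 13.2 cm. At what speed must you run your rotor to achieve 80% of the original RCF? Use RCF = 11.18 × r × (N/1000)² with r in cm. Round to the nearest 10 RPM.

≈ 9480 RPM

Original rotor: r = 49 mm = 4.9 cm
RCF_original = 11.18 × 4.9 × (12.3)² = 11.18 × 4.9 × 151.29 ≈ 8,288 × g
Target RCF = 0.8 × 8,288 ≈ 6,630.4 × g
Your rotor: r = 13.2 / 2 = 6.6 cm
6,630.4 = 11.18 × 6.6 × (N/1000)²
(N/1000)² = 6,630.4 / 73.788 = 89.85743
N = 1000 × √89.85743 ≈ 9,479.3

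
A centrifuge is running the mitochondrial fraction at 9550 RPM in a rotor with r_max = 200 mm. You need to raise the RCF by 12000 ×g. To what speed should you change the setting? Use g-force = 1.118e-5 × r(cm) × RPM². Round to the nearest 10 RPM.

N₂ ≈ 12040 RPM

r = 200 mm = 20.0 cm
Current RCF = 1.118 × 10⁻⁵ × 20 × (9550)² = 1.118 × 10⁻⁵ × 20 × 91,202,500 ≈ 20,392.9 × g
Target RCF = 20,392.9 + 12,000 = 32,392.9 × g
N² = 32,392.9 / (22.36 × 10⁻⁵) = 144,869,857
N ≈ √144,869,857 ≈ 12,036.2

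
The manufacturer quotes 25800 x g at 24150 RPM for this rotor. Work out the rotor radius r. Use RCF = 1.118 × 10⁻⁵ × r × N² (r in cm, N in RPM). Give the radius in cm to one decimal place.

≈ 4.0 cm

25800 = 1.118 × 10⁻⁵ × r × (24150)²
r = 25800 / (1.118 × 10⁻⁵ × 583,222,500) = 25800 / 6520.428 ≈ 3.957 cm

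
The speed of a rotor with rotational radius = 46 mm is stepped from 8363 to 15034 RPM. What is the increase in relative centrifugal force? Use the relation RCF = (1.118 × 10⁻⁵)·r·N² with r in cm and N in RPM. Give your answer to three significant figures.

≈ 8030 g

r = 46 mm = 4.6 cm
RCF₁ = 1.118 × 10⁻⁵ × 4.6 × (8363)² = 1.118 × 10⁻⁵ × 4.6 × 69,939,769 ≈ 3,596.9 × g
RCF₂ = 1.118 × 10⁻⁵ × 4.6 × (15034)² = 1.118 × 10⁻⁵ × 4.6 × 226,021,156 ≈ 11,623.8 × g
Increase = 11,623.8 − 3,596.9 = 8,026.9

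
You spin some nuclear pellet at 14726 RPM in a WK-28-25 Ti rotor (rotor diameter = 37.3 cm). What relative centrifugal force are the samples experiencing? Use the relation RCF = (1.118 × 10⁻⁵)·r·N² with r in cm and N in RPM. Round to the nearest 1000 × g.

r = 37.3 / 2 = 18.65 cm
RCF = 1.118 × 10⁻⁵ × r × N²
RCF = 1.118 × 10⁻⁵ × 18.65 × (14726)² = 1.118 × 10⁻⁵ × 18.65 × 216,855,076 ≈ 45,215.8 × g

45000 × g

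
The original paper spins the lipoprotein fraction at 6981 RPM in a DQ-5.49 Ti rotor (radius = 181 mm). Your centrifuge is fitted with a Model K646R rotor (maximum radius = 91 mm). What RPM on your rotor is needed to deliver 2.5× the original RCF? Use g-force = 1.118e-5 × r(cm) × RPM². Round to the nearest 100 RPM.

≈ 15600 RPM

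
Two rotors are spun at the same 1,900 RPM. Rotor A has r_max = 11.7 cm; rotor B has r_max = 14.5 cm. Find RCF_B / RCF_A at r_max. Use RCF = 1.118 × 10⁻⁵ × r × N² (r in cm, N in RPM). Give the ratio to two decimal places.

1.24

At fixed N, RCF ∝ r, so RCF_B/RCF_A = r_B/r_A = 14.5 / 11.7 = 1.2393.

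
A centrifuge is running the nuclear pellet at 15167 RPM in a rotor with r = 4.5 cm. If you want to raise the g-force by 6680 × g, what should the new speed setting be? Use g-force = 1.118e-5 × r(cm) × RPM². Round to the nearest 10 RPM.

Current RCF = 1.118 × 10⁻⁵ × 4.5 × (15167)² = 1.118 × 10⁻⁵ × 4.5 × 230,037,889 ≈ 11,573.2 × g
Target RCF = 11,573.2 + 6,680 = 18,253.2 × g
N² = 18,253.2 / (5.031 × 10⁻⁵) = 362,814,550
N ≈ √362,814,550 ≈ 19,047.7

19050 RPM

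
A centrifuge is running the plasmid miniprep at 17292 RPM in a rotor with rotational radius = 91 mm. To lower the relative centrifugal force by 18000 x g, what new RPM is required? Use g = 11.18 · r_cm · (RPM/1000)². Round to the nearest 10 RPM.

r = 91 mm = 9.1 cm
Current RCF = 11.18 × 9.1 × (17.292)² = 11.18 × 9.1 × 299.013264 ≈ 30,421 × g
Target RCF = 30,421 − 18,000 = 12,421 × g
(N/1000)² = 12,421 / 101.738 = 122.0881
N = 1000 × √122.0881 ≈ 11,049.3

11050 RPM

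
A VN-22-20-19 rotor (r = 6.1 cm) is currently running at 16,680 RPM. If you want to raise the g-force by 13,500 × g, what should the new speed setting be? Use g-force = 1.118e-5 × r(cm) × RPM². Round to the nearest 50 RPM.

Current RCF = 1.118 × 10⁻⁵ × 6.1 × (16680)² = 1.118 × 10⁻⁵ × 6.1 × 278,222,400 ≈ 18,974.2 × g
Target RCF = 18,974.2 + 13,500 = 32,474.2 × g
N² = 32,474.2 / (6.8198 × 10⁻⁵) = 476,175,254
N ≈ √476,175,254 ≈ 21,821.4

≈ 21800 RPM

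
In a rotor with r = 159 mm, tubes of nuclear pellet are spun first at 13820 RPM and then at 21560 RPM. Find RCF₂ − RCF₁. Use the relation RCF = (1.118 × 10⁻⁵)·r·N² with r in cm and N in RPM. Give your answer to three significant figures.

r = 159 mm = 15.9 cm
RCF₁ = 1.118 × 10⁻⁵ × 15.9 × (13820)² = 1.118 × 10⁻⁵ × 15.9 × 190,992,400 ≈ 33,951.2 × g
RCF₂ = 1.118 × 10⁻⁵ × 15.9 × (21560)² = 1.118 × 10⁻⁵ × 15.9 × 464,833,600 ≈ 82,629.8 × g
Increase = 82,629.8 − 33,951.2 = 48,678.6

48700 x g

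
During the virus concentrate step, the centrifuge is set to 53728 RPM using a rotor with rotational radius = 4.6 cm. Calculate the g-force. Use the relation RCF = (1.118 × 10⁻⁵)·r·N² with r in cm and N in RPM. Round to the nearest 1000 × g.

148000 g

RCF = 1.118 × 10⁻⁵ × r × N²
RCF = 1.118 × 10⁻⁵ × 4.6 × (53728)² = 1.118 × 10⁻⁵ × 4.6 × 2,886,697,984 ≈ 148,457.1 × g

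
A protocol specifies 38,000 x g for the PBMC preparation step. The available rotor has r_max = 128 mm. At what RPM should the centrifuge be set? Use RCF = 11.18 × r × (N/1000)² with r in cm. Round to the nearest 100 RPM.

N ≈ 16300 RPM

r = 128 mm = 12.8 cm
38,000 = 11.18 × 12.8 × (N/1000)²
(N/1000)² = 38,000 / 143.104 = 265.5411
N = 1000 × √265.5411 ≈ 16,295.4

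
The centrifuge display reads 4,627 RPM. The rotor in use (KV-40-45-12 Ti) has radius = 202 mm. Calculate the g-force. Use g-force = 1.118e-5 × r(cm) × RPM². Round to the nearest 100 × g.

r = 202 mm = 20.2 cm
RCF = 1.118 × 10⁻⁵ × 20.2 × (4627)² = 1.118 × 10⁻⁵ × 20.2 × 21,409,129 ≈ 4,835 × g

4800 x g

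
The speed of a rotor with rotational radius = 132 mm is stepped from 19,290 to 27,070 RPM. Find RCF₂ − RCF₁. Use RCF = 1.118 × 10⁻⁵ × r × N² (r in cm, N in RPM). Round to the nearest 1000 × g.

r = 132 mm = 13.2 cm
RCF₁ = 1.118 × 10⁻⁵ × 13.2 × (19290)² = 1.118 × 10⁻⁵ × 13.2 × 372,104,100 ≈ 54,913.6 × g
RCF₂ = 1.118 × 10⁻⁵ × 13.2 × (27070)² = 1.118 × 10⁻⁵ × 13.2 × 732,784,900 ≈ 108,141.5 × g
Increase = 108,141.5 − 54,913.6 = 53,227.9

53000 ×g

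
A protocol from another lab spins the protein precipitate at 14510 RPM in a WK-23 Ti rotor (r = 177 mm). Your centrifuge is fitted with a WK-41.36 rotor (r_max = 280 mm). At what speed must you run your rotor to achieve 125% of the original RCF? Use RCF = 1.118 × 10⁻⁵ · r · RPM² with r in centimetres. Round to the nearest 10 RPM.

≈ 12900 RPM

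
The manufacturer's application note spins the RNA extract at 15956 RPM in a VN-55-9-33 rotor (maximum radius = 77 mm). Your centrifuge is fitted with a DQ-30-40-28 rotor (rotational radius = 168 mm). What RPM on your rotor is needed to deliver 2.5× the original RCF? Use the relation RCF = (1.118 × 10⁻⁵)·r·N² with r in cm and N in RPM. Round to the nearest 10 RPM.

Original rotor: r = 77 mm = 7.7 cm
RCF = 1.118 × 10⁻⁵ × r × N²
RCF_original = 1.118 × 10⁻⁵ × 7.7 × (15956)² = 1.118 × 10⁻⁵ × 7.7 × 254,593,936 ≈ 21,917 × g
Target RCF = 2.5 × 21,917 ≈ 54,792.5 × g
Your rotor: r = 168 mm = 16.8 cm
54,792.5 = 1.118 × 10⁻⁵ × 16.8 × N²
N² = 54,792.5 / (18.7824 × 10⁻⁵) = 291,722,570
N ≈ √291,722,570 ≈ 17,079.9

17080 RPM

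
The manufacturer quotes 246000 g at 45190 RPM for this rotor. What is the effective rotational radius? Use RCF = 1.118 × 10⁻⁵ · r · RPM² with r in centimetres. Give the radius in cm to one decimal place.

10.8 cm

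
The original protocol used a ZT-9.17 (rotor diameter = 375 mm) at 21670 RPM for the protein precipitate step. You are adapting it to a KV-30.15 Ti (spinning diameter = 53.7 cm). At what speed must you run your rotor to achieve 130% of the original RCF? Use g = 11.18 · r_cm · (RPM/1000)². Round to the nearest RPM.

Original rotor: r = 375 mm / 2 = 187.5 mm = 18.75 cm
RCF_original = 11.18 × 18.75 × (21.67)² = 11.18 × 18.75 × 469.5889 ≈ 98,437.6 × g
Target RCF = 1.3 × 98,437.6 ≈ 127,968.9 × g
Your rotor: r = 53.7 / 2 = 26.85 cm
127,968.9 = 11.18 × 26.85 × (N/1000)²
(N/1000)² = 127,968.9 / 300.183 = 426.303
N = 1000 × √426.303 ≈ 20,647.1

≈ 20647 RPM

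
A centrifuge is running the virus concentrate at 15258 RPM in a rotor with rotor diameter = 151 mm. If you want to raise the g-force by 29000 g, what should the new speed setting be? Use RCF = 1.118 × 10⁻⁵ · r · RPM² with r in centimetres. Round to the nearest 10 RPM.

r = 151 mm / 2 = 75.5 mm = 7.55 cm
Current RCF = 1.118 × 10⁻⁵ × 7.55 × (15258)² = 1.118 × 10⁻⁵ × 7.55 × 232,806,564 ≈ 19,651 × g
Target RCF = 19,651 + 29,000 = 48,651 × g
N² = 48,651 / (8.4409 × 10⁻⁵) = 576,372,188
N ≈ √576,372,188 ≈ 24,007.8

24010 RPM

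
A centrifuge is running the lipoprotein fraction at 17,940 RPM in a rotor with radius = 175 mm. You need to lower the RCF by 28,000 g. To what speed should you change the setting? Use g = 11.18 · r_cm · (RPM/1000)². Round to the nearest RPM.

N₂ ≈ 13369 RPM

r = 175 mm = 17.5 cm
Current RCF = 11.18 × 17.5 × (17.94)² = 11.18 × 17.5 × 321.8436 ≈ 62,968.7 × g
Target RCF = 62,968.7 − 28,000 = 34,968.7 × g
(N/1000)² = 34,968.7 / 195.65 = 178.7309
N = 1000 × √178.7309 ≈ 13,369.0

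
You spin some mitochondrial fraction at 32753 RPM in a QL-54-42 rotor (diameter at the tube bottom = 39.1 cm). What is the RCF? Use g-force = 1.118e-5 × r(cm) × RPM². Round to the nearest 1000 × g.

234000 ×g

r = 39.1 / 2 = 19.55 cm
RCF = 1.118 × 10⁻⁵ × 19.55 × (32753)² = 1.118 × 10⁻⁵ × 19.55 × 1,072,759,009 ≈ 234,471.9 × g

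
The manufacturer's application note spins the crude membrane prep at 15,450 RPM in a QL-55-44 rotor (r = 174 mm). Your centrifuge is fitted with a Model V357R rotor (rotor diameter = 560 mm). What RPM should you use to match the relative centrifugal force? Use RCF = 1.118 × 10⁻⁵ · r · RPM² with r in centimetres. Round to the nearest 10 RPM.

Original rotor: r = 174 mm = 17.4 cm
RCF = 1.118 × 10⁻⁵ × r × N²
RCF_original = 1.118 × 10⁻⁵ × 17.4 × (15450)² = 1.118 × 10⁻⁵ × 17.4 × 238,702,500 ≈ 46,435.3 × g
Your rotor: r = 560 mm / 2 = 280 mm = 28 cm
46,435.3 = 1.118 × 10⁻⁵ × 28 × N²
N² = 46,435.3 / (31.304 × 10⁻⁵) = 148,336,634
N ≈ √148,336,634 ≈ 12,179.4

12180 RPM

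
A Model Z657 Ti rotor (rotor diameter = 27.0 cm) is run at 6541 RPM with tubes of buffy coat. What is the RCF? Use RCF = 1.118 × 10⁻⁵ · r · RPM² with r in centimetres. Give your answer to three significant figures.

r = 27.0 / 2 = 13.5 cm
RCF = 1.118 × 10⁻⁵ × 13.5 × (6541)² = 1.118 × 10⁻⁵ × 13.5 × 42,784,681 ≈ 6,457.5 × g

≈ 6460 x g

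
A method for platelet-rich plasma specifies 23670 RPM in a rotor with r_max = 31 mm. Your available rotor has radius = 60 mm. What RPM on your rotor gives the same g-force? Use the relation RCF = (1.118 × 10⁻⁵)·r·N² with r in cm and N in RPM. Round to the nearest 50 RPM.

≈ 17000 RPM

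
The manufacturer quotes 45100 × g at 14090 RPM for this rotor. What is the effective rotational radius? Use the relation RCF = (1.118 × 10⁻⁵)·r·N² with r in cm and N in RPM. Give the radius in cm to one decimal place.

20.3 cm

45100 = 1.118 × 10⁻⁵ × r × (14090)²
r = 45100 / (1.118 × 10⁻⁵ × 198,528,100) = 45100 / 2219.544 ≈ 20.319 cm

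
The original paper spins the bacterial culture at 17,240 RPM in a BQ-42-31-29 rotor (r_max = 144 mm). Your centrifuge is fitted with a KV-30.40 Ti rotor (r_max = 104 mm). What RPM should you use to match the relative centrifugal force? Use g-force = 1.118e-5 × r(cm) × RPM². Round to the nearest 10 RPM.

Original rotor: r = 144 mm = 14.4 cm
RCF_original = 1.118 × 10⁻⁵ × 14.4 × (17240)² = 1.118 × 10⁻⁵ × 14.4 × 297,217,600 ≈ 47,849.7 × g
Your rotor: r = 104 mm = 10.4 cm
47,849.7 = 1.118 × 10⁻⁵ × 10.4 × N²
N² = 47,849.7 / (11.6272 × 10⁻⁵) = 411,532,441
N ≈ √411,532,441 ≈ 20,286.3

≈ 20290 RPM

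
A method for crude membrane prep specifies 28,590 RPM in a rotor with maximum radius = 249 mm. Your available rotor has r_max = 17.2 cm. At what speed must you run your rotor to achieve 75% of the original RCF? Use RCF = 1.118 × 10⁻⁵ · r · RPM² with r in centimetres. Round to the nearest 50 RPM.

Original rotor: r = 249 mm = 24.9 cm
RCF_original = 1.118 × 10⁻⁵ × 24.9 × (28590)² = 1.118 × 10⁻⁵ × 24.9 × 817,388,100 ≈ 227,546.1 × g
Target RCF = 0.75 × 227,546.1 ≈ 170,659.6 × g
170,659.6 = 1.118 × 10⁻⁵ × 17.2 × N²
N² = 170,659.6 / (19.2296 × 10⁻⁵) = 887,483,879
N ≈ √887,483,879 ≈ 29,790.7

≈ 29800 RPM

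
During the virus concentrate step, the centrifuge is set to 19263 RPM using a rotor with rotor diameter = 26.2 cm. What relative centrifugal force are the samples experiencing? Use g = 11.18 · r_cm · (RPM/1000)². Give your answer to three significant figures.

54300 x g

r = 26.2 / 2 = 13.1 cm
RCF = 11.18 × r × (N/1000)²
RCF = 11.18 × 13.1 × (19.263)² = 11.18 × 13.1 × 371.063169 ≈ 54,345.2 × g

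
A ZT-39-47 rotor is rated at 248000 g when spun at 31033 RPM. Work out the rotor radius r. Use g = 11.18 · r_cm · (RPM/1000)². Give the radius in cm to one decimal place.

248000 = 11.18 × r × (31.033)²
r = 248000 / (11.18 × 963.047089) = 248000 / 10766.87 ≈ 23.034 cm

≈ 23.0 cm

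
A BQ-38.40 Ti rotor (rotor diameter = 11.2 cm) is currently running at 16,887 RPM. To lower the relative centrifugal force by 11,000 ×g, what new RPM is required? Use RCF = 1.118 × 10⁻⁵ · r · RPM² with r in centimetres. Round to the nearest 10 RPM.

≈ 10460 RPM

r = 11.2 / 2 = 5.6 cm
Current RCF = 1.118 × 10⁻⁵ × 5.6 × (16887)² = 1.118 × 10⁻⁵ × 5.6 × 285,170,769 ≈ 17,854 × g
Target RCF = 17,854 − 11,000 = 6,854 × g
N² = 6,854 / (6.2608 × 10⁻⁵) = 109,474,827
N ≈ √109,474,827 ≈ 10,463.0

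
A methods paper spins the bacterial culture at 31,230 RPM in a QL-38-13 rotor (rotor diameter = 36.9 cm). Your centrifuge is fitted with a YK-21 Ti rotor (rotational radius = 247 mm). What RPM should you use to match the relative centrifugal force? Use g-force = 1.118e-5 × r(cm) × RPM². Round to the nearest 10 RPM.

Original rotor: r = 36.9 / 2 = 18.45 cm
RCF = 1.118 × 10⁻⁵ × r × N²
RCF_original = 1.118 × 10⁻⁵ × 18.45 × (31230)² = 1.118 × 10⁻⁵ × 18.45 × 975,312,900 ≈ 201,178.8 × g
Your rotor: r = 247 mm = 24.7 cm
201,178.8 = 1.118 × 10⁻⁵ × 24.7 × N²
N² = 201,178.8 / (27.6146 × 10⁻⁵) = 728,523,317
N ≈ √728,523,317 ≈ 26,991.2

≈ 26990 RPM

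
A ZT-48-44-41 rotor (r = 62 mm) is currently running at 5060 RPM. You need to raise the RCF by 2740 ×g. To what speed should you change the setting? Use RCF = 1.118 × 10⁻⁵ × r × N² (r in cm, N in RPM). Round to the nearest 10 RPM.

≈ 8070 RPM

r = 62 mm = 6.2 cm
Current RCF = 1.118 × 10⁻⁵ × 6.2 × (5060)² = 1.118 × 10⁻⁵ × 6.2 × 25,603,600 ≈ 1,774.7 × g
Target RCF = 1,774.7 + 2,740 = 4,514.7 × g
N² = 4,514.7 / (6.9316 × 10⁻⁵) = 65,132,148
N ≈ √65,132,148 ≈ 8,070.4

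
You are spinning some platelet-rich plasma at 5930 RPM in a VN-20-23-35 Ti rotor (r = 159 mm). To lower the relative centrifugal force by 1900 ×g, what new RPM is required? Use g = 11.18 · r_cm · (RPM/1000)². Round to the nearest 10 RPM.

4950 RPM

r = 159 mm = 15.9 cm
Current RCF = 11.18 × 15.9 × (5.93)² = 11.18 × 15.9 × 35.1649 ≈ 6,251 × g
Target RCF = 6,251 − 1,900 = 4,351 × g
(N/1000)² = 4,351 / 177.762 = 24.47655
N = 1000 × √24.47655 ≈ 4,947.4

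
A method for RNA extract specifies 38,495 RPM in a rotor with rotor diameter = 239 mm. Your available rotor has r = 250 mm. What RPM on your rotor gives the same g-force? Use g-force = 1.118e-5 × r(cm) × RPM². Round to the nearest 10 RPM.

≈ 26610 RPM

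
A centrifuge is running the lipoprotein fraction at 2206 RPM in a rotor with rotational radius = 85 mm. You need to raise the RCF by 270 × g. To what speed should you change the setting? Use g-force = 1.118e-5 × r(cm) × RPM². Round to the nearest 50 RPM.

r = 85 mm = 8.5 cm
Current RCF = 1.118 × 10⁻⁵ × 8.5 × (2206)² = 1.118 × 10⁻⁵ × 8.5 × 4,866,436 ≈ 462.5 × g
Target RCF = 462.5 + 270 = 732.5 × g
N² = 732.5 / (9.503 × 10⁻⁵) = 7,708,092
N ≈ √7,708,092 ≈ 2,776.3

≈ 2800 RPM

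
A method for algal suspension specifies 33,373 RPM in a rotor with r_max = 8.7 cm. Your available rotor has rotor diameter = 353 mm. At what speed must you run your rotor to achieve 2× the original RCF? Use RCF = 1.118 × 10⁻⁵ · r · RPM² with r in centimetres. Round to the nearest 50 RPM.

RCF_original = 1.118 × 10⁻⁵ × 8.7 × (33373)² = 1.118 × 10⁻⁵ × 8.7 × 1,113,757,129 ≈ 108,330.7 × g
Target RCF = 2 × 108,330.7 ≈ 216,661.4 × g
Your rotor: r = 353 mm / 2 = 176.5 mm = 17.65 cm
216,661.4 = 1.118 × 10⁻⁵ × 17.65 × N²
N² = 216,661.4 / (19.7327 × 10⁻⁵) = 1,097,981,523
N ≈ √1,097,981,523 ≈ 33,135.8

≈ 33150 RPM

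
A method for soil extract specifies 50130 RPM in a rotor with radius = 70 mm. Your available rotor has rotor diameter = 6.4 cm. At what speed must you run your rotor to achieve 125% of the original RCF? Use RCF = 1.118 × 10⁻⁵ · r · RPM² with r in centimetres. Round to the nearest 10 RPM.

Original rotor: r = 70 mm = 7.0 cm
RCF = 1.118 × 10⁻⁵ × r × N²
RCF_original = 1.118 × 10⁻⁵ × 7 × (50130)² = 1.118 × 10⁻⁵ × 7 × 2,513,016,900 ≈ 196,668.7 × g
Target RCF = 1.25 × 196,668.7 ≈ 245,835.9 × g
Your rotor: r = 6.4 / 2 = 3.2 cm
245,835.9 = 1.118 × 10⁻⁵ × 3.2 × N²
N² = 245,835.9 / (3.5776 × 10⁻⁵) = 6,871,531,194
N ≈ √6,871,531,194 ≈ 82,894.7

≈ 82890 RPM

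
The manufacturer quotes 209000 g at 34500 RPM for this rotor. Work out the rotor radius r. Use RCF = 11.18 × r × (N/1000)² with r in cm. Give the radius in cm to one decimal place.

RCF = 11.18 × r × (N/1000)²
209000 = 11.18 × r × (34.5)²
r = 209000 / (11.18 × 1190.25) = 209000 / 13306.99 ≈ 15.706 cm

15.7 cm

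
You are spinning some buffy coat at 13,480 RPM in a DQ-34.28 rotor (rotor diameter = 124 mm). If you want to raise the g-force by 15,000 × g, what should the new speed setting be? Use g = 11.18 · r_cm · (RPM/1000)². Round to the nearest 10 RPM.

19950 RPM

r = 124 mm / 2 = 62 mm = 6.2 cm
Current RCF = 11.18 × 6.2 × (13.48)² = 11.18 × 6.2 × 181.7104 ≈ 12,595.4 × g
Target RCF = 12,595.4 + 15,000 = 27,595.4 × g
(N/1000)² = 27,595.4 / 69.316 = 398.1101
N = 1000 × √398.1101 ≈ 19,952.7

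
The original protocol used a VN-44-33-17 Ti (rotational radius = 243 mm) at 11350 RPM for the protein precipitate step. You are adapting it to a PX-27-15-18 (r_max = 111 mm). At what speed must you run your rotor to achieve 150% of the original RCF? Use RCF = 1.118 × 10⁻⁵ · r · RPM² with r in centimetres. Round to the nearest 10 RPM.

≈ 20570 RPM

Original rotor: r = 243 mm = 24.3 cm
RCF = 1.118 × 10⁻⁵ × r × N²
RCF_original = 1.118 × 10⁻⁵ × 24.3 × (11350)² = 1.118 × 10⁻⁵ × 24.3 × 128,822,500 ≈ 34,997.7 × g
Target RCF = 1.5 × 34,997.7 ≈ 52,496.5 × g
Your rotor: r = 111 mm = 11.1 cm
52,496.5 = 1.118 × 10⁻⁵ × 11.1 × N²
N² = 52,496.5 / (12.4098 × 10⁻⁵) = 423,024,545
N ≈ √423,024,545 ≈ 20,567.6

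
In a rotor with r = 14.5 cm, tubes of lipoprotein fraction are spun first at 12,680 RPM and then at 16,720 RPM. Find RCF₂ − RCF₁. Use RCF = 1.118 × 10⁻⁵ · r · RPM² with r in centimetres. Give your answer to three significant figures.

≈ 19300 g

RCF₁ = 1.118 × 10⁻⁵ × 14.5 × (12680)² = 1.118 × 10⁻⁵ × 14.5 × 160,782,400 ≈ 26,064.4 × g
RCF₂ = 1.118 × 10⁻⁵ × 14.5 × (16720)² = 1.118 × 10⁻⁵ × 14.5 × 279,558,400 ≈ 45,319.2 × g
Increase = 45,319.2 − 26,064.4 = 19,254.8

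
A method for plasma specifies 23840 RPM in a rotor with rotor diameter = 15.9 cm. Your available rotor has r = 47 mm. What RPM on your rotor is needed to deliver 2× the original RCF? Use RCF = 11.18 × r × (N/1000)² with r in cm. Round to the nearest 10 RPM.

43850 RPM

Original rotor: r = 15.9 / 2 = 7.95 cm
RCF = 11.18 × r × (N/1000)²
RCF_original = 11.18 × 7.95 × (23.84)² = 11.18 × 7.95 × 568.3456 ≈ 50,515.1 × g
Target RCF = 2 × 50,515.1 ≈ 101,030.2 × g
Your rotor: r = 47 mm = 4.7 cm
101,030.2 = 11.18 × 4.7 × (N/1000)²
(N/1000)² = 101,030.2 / 52.546 = 1922.7
N = 1000 × √1922.7 ≈ 43,848.6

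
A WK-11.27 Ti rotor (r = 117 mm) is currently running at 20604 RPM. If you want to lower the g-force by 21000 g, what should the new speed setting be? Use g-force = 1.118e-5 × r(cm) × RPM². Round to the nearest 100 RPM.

r = 117 mm = 11.7 cm
Current RCF = 1.118 × 10⁻⁵ × 11.7 × (20604)² = 1.118 × 10⁻⁵ × 11.7 × 424,524,816 ≈ 55,530.4 × g
Target RCF = 55,530.4 − 21,000 = 34,530.4 × g
N² = 34,530.4 / (13.0806 × 10⁻⁵) = 263,981,775
N ≈ √263,981,775 ≈ 16,247.5

N₂ ≈ 16200 RPM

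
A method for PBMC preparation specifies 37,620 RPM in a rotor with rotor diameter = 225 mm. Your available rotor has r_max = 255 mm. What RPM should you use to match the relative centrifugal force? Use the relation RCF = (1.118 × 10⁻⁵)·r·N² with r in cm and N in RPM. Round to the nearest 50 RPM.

≈ 25000 RPM

Original rotor: r = 225 mm / 2 = 112.5 mm = 11.25 cm
RCF_original = 1.118 × 10⁻⁵ × 11.25 × (37620)² = 1.118 × 10⁻⁵ × 11.25 × 1,415,264,400 ≈ 178,004.9 × g
Your rotor: r = 255 mm = 25.5 cm
178,004.9 = 1.118 × 10⁻⁵ × 25.5 × N²
N² = 178,004.9 / (28.509 × 10⁻⁵) = 624,381,423
N ≈ √624,381,423 ≈ 24,987.6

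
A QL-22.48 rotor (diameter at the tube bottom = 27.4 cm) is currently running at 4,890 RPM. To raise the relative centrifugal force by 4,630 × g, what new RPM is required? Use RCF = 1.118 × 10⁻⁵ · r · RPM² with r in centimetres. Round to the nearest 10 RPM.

N₂ ≈ 7360 RPM

r = 27.4 / 2 = 13.7 cm
Current RCF = 1.118 × 10⁻⁵ × 13.7 × (4890)² = 1.118 × 10⁻⁵ × 13.7 × 23,912,100 ≈ 3,662.5 × g
Target RCF = 3,662.5 + 4,630 = 8,292.5 × g
N² = 8,292.5 / (15.3166 × 10⁻⁵) = 54,140,606
N ≈ √54,140,606 ≈ 7,358.0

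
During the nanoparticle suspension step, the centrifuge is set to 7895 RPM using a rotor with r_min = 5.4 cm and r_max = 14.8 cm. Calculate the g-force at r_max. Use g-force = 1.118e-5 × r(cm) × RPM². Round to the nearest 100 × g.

Use r_max = 14.8 cm.
RCF = 1.118 × 10⁻⁵ × r × N²
RCF = 1.118 × 10⁻⁵ × 14.8 × (7895)² = 1.118 × 10⁻⁵ × 14.8 × 62,331,025 ≈ 10,313.5 × g

RCF ≈ 10300 ×g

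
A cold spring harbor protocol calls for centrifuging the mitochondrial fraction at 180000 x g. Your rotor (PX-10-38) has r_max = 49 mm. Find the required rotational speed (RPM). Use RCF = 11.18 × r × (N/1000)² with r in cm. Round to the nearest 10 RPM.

57320 RPM

r = 49 mm = 4.9 cm
RCF = 11.18 × r × (N/1000)²
180,000 = 11.18 × 4.9 × (N/1000)²
(N/1000)² = 180,000 / 54.782 = 3285.751
N = 1000 × √3285.751 ≈ 57,321.5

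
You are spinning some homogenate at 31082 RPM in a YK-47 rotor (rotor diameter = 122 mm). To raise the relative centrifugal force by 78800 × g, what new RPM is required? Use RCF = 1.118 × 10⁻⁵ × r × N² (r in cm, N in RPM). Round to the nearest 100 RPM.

r = 122 mm / 2 = 61 mm = 6.1 cm
Current RCF = 1.118 × 10⁻⁵ × 6.1 × (31082)² = 1.118 × 10⁻⁵ × 6.1 × 966,090,724 ≈ 65,885.5 × g
Target RCF = 65,885.5 + 78,800 = 144,685.5 × g
N² = 144,685.5 / (6.8198 × 10⁻⁵) = 2,121,550,485
N ≈ √2,121,550,485 ≈ 46,060.3

≈ 46100 RPM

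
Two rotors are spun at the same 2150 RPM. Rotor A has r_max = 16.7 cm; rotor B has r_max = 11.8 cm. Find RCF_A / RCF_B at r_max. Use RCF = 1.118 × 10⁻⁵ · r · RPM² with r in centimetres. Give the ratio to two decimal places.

At fixed N, RCF ∝ r, so RCF_A/RCF_B = r_A/r_B = 16.7 / 11.8 = 1.4153.

1.42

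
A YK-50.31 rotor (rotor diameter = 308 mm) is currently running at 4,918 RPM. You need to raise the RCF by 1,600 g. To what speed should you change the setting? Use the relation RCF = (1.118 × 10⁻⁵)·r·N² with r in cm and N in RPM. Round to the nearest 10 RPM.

r = 308 mm / 2 = 154 mm = 15.4 cm
Current RCF = 1.118 × 10⁻⁵ × 15.4 × (4918)² = 1.118 × 10⁻⁵ × 15.4 × 24,186,724 ≈ 4,164.3 × g
Target RCF = 4,164.3 + 1,600 = 5,764.3 × g
N² = 5,764.3 / (17.2172 × 10⁻⁵) = 33,479,892
N ≈ √33,479,892 ≈ 5,786.2

5790 RPM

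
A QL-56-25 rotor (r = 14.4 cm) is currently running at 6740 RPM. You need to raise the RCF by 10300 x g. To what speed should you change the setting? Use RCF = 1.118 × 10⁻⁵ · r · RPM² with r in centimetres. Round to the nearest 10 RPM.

Current RCF = 1.118 × 10⁻⁵ × 14.4 × (6740)² = 1.118 × 10⁻⁵ × 14.4 × 45,427,600 ≈ 7,313.5 × g
Target RCF = 7,313.5 + 10,300 = 17,613.5 × g
N² = 17,613.5 / (16.0992 × 10⁻⁵) = 109,406,057
N ≈ √109,406,057 ≈ 10,459.7

10460 RPM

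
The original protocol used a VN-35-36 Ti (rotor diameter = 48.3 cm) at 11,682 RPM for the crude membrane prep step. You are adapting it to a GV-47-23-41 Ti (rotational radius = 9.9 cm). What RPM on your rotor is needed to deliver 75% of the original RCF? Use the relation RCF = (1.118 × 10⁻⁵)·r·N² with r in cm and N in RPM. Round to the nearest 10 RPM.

≈ 15800 RPM

Original rotor: r = 48.3 / 2 = 24.15 cm
RCF_original = 1.118 × 10⁻⁵ × 24.15 × (11682)² = 1.118 × 10⁻⁵ × 24.15 × 136,469,124 ≈ 36,846.3 × g
Target RCF = 0.75 × 36,846.3 ≈ 27,634.7 × g
27,634.7 = 1.118 × 10⁻⁵ × 9.9 × N²
N² = 27,634.7 / (11.0682 × 10⁻⁵) = 249,676,551
N ≈ √249,676,551 ≈ 15,801.2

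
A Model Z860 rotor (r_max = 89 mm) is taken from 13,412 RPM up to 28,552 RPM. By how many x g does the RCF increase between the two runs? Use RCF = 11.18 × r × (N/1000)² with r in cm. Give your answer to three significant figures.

≈ 63200 x g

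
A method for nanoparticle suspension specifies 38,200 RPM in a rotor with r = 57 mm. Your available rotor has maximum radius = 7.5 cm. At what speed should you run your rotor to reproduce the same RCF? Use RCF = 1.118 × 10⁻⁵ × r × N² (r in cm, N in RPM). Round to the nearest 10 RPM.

Original rotor: r = 57 mm = 5.7 cm
RCF = 1.118 × 10⁻⁵ × r × N²
RCF_original = 1.118 × 10⁻⁵ × 5.7 × (38200)² = 1.118 × 10⁻⁵ × 5.7 × 1,459,240,000 ≈ 92,991.5 × g
92,991.5 = 1.118 × 10⁻⁵ × 7.5 × N²
N² = 92,991.5 / (8.385 × 10⁻⁵) = 1,109,022,063
N ≈ √1,109,022,063 ≈ 33,302.0

33300 RPM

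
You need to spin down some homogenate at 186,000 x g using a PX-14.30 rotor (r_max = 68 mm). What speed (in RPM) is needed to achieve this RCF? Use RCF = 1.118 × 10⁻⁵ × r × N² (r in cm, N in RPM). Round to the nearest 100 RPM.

r = 68 mm = 6.8 cm
186,000 = 1.118 × 10⁻⁵ × 6.8 × N²
N² = 186,000 / (7.6024 × 10⁻⁵) = 2,446,595,812
N ≈ √2,446,595,812 ≈ 49,463.1

N ≈ 49500 RPM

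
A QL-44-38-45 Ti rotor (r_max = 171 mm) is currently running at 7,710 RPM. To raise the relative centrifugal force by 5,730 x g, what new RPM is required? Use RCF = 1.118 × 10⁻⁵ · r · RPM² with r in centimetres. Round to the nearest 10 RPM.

r = 171 mm = 17.1 cm
Current RCF = 1.118 × 10⁻⁵ × 17.1 × (7710)² = 1.118 × 10⁻⁵ × 17.1 × 59,444,100 ≈ 11,364.4 × g
Target RCF = 11,364.4 + 5,730 = 17,094.4 × g
N² = 17,094.4 / (19.1178 × 10⁻⁵) = 89,416,146
N ≈ √89,416,146 ≈ 9,456.0

≈ 9460 RPM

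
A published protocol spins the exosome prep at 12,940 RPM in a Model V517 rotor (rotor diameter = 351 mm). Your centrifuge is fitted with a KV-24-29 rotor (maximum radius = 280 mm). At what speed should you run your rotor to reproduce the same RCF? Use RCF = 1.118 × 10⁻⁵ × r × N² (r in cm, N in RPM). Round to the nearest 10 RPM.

10240 RPM

Original rotor: r = 351 mm / 2 = 175.5 mm = 17.55 cm
RCF_original = 1.118 × 10⁻⁵ × 17.55 × (12940)² = 1.118 × 10⁻⁵ × 17.55 × 167,443,600 ≈ 32,853.9 × g
Your rotor: r = 280 mm = 28.0 cm
32,853.9 = 1.118 × 10⁻⁵ × 28 × N²
N² = 32,853.9 / (31.304 × 10⁻⁵) = 104,951,124
N ≈ √104,951,124 ≈ 10,244.6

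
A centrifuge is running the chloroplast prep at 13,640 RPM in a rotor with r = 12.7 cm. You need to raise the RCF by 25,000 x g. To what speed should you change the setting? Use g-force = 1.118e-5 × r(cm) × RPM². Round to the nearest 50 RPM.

N₂ ≈ 19050 RPM

Current RCF = 1.118 × 10⁻⁵ × 12.7 × (13640)² = 1.118 × 10⁻⁵ × 12.7 × 186,049,600 ≈ 26,416.4 × g
Target RCF = 26,416.4 + 25,000 = 51,416.4 × g
N² = 51,416.4 / (14.1986 × 10⁻⁵) = 362,123,026
N ≈ √362,123,026 ≈ 19,029.5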